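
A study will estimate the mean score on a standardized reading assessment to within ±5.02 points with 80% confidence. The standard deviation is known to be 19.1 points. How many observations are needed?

For a mean, the margin of error is E = z·σ/√n, so n = (zσ/E)².
At 80% confidence, z = 1.282.
n = (1.282 × 19.1 / 5.02)² = 23.79
Round up: n = 24.

n = 24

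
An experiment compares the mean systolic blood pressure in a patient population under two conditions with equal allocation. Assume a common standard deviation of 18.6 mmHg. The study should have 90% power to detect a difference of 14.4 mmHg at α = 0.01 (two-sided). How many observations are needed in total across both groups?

100 total

For two equal groups, n per group = 2·((z_{α/2} + z_β)·σ/δ)².
z_{α/2} = 2.576; z_β = 1.282 (power 90%).
n = 2 × (3.858 × 18.6 / 14.4)² = 2 × 24.83 = 49.66
Round up: n = 50 per group.
Total across both groups: 2 × 50 = 100.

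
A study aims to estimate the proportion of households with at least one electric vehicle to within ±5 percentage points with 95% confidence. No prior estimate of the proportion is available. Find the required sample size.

385

For a proportion with margin E = 0.05 at 95% confidence, z = 1.960.
With no prior estimate, use p = 0.5, which maximizes p(1−p) at 0.25.
n = 0.25 × (z/E)² = 0.25 × (1.960/0.05)² = 384.16
Round up: n = 385.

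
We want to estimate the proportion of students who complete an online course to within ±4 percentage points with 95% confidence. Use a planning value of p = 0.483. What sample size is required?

For a proportion with margin E = 0.04 at 95% confidence, z = 1.960.
n = p̂(1−p̂)(z/E)² = 0.483 × 0.517 × (1.960/0.04)² = 599.56
Round up: n = 600.

n = 600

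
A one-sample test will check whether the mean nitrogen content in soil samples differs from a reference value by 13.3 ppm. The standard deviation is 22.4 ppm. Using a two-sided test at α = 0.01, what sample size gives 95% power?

n = 51

For a one-sample z-test, n = ((z_{α/2} + z_β)·σ/δ)².
z_{α/2} = 2.576 (two-sided α = 0.01); z_β = 1.645 (power 95% → β = 0.05).
n = (4.221 × 22.4 / 13.3)² = 50.54
Round up: n = 51.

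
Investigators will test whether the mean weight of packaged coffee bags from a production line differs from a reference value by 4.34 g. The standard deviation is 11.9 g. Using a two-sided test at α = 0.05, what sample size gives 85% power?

68

For a one-sample z-test, n = ((z_{α/2} + z_β)·σ/δ)².
z_{α/2} = 1.960 (two-sided α = 0.05); z_β = 1.036 (power 85% → β = 0.15).
n = (2.996 × 11.9 / 4.34)² = 67.48
Round up: n = 68.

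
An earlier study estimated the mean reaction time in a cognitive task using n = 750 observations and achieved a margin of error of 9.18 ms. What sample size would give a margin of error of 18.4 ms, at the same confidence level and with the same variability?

187

Margin of error scales as 1/√n, so n₂ = n₁·(E₁/E₂)².
n₂ = 750 × (9.18/18.4)² = 750 × 0.2489 = 186.68
Round up: n₂ = 187.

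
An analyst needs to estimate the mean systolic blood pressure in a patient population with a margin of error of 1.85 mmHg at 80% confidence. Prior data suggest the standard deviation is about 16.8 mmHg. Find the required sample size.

136

For a mean, the margin of error is E = z·σ/√n, so n = (zσ/E)².
At 80% confidence, z = 1.282.
n = (1.282 × 16.8 / 1.85)² = 135.53
Round up: n = 136.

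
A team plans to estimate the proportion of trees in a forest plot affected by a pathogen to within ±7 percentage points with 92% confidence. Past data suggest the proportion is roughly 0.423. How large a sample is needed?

For a proportion with margin E = 0.07 at 92% confidence, z = 1.751.
n = p̂(1−p̂)(z/E)² = 0.423 × 0.577 × (1.751/0.07)² = 152.72
Round up: n = 153.

n = 153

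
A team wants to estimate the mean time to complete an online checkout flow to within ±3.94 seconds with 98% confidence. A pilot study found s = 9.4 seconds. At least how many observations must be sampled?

For a mean, the margin of error is E = z·σ/√n, so n = (zσ/E)².
At 98% confidence, z = 2.326.
n = (2.326 × 9.4 / 3.94)² = 30.80
Round up: n = 31.

31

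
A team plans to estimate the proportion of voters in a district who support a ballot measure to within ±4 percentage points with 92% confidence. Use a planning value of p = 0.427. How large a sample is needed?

469

For a proportion with margin E = 0.04 at 92% confidence, z = 1.751.
n = p̂(1−p̂)(z/E)² = 0.427 × 0.573 × (1.751/0.04)² = 468.85
Round up: n = 469.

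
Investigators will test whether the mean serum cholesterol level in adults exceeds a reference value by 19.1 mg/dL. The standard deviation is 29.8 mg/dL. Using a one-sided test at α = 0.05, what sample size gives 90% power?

n = 21

For a one-sample z-test, n = ((z_α + z_β)·σ/δ)².
z_α = 1.645 (one-sided α = 0.05); z_β = 1.282 (power 90% → β = 0.1).
n = (2.927 × 29.8 / 19.1)² = 20.86
Round up: n = 21.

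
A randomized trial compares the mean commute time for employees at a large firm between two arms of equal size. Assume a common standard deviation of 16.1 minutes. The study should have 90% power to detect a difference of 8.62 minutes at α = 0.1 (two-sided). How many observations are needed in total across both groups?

For two equal groups, n per group = 2·((z_{α/2} + z_β)·σ/δ)².
z_{α/2} = 1.645; z_β = 1.282 (power 90%).
n = 2 × (2.927 × 16.1 / 8.62)² = 2 × 29.89 = 59.78
Round up: n = 60 per group.
Total across both groups: 2 × 60 = 120.

120 total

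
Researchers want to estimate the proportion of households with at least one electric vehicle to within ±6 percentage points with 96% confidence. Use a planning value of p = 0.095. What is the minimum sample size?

101

For a proportion with margin E = 0.06 at 96% confidence, z = 2.054.
n = p̂(1−p̂)(z/E)² = 0.095 × 0.905 × (2.054/0.06)² = 100.76
Round up: n = 101.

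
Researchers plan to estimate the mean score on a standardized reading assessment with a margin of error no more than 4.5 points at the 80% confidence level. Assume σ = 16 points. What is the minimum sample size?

21

For a mean, the margin of error is E = z·σ/√n, so n = (zσ/E)².
At 80% confidence, z = 1.282.
n = (1.282 × 16 / 4.5)² = 20.78
Round up: n = 21.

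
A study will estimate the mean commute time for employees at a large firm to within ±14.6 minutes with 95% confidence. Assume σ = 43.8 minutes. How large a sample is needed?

35

For a mean, the margin of error is E = z·σ/√n, so n = (zσ/E)².
At 95% confidence, z = 1.960.
n = (1.960 × 43.8 / 14.6)² = 34.57
Round up: n = 35.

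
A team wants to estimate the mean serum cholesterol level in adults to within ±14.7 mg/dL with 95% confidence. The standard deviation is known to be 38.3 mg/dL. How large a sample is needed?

n = 27

For a mean, the margin of error is E = z·σ/√n, so n = (zσ/E)².
At 95% confidence, z = 1.960.
n = (1.960 × 38.3 / 14.7)² = 26.08
Round up: n = 27.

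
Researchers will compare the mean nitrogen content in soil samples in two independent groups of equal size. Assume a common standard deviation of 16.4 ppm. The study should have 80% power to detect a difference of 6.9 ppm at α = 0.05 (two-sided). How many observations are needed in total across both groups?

For two equal groups, n per group = 2·((z_{α/2} + z_β)·σ/δ)².
z_{α/2} = 1.960; z_β = 0.842 (power 80%).
n = 2 × (2.802 × 16.4 / 6.9)² = 2 × 44.35 = 88.70
Round up: n = 89 per group.
Total across both groups: 2 × 89 = 178.

178 total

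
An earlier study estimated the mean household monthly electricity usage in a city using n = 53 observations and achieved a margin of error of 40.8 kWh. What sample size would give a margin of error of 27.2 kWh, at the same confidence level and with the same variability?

120

Margin of error scales as 1/√n, so n₂ = n₁·(E₁/E₂)².
n₂ = 53 × (40.8/27.2)² = 53 × 2.25 = 119.25
Round up: n₂ = 120.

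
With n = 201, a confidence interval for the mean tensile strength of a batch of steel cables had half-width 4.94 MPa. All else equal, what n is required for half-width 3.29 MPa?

Margin of error scales as 1/√n, so n₂ = n₁·(E₁/E₂)².
n₂ = 201 × (4.94/3.29)² = 201 × 2.255 = 453.25
Round up: n₂ = 454.

454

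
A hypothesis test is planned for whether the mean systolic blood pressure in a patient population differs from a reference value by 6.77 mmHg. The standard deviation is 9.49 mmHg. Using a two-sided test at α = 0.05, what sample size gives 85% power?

n = 18

For a one-sample z-test, n = ((z_{α/2} + z_β)·σ/δ)².
z_{α/2} = 1.960 (two-sided α = 0.05); z_β = 1.036 (power 85% → β = 0.15).
n = (2.996 × 9.49 / 6.77)² = 17.64
Round up: n = 18.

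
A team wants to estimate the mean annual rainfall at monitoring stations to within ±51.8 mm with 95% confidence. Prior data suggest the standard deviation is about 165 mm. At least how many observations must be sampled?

For a mean, the margin of error is E = z·σ/√n, so n = (zσ/E)².
At 95% confidence, z = 1.960.
n = (1.960 × 165 / 51.8)² = 38.98
Round up: n = 39.

39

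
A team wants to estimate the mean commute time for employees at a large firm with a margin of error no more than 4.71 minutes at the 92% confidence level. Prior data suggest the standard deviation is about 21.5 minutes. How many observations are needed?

64

For a mean, the margin of error is E = z·σ/√n, so n = (zσ/E)².
At 92% confidence, z = 1.751.
n = (1.751 × 21.5 / 4.71)² = 63.89
Round up: n = 64.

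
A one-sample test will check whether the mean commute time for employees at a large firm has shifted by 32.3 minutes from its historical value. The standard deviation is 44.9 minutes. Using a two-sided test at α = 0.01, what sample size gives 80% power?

For a one-sample z-test, n = ((z_{α/2} + z_β)·σ/δ)².
z_{α/2} = 2.576 (two-sided α = 0.01); z_β = 0.842 (power 80% → β = 0.2).
n = (3.418 × 44.9 / 32.3)² = 22.58
Round up: n = 23.

23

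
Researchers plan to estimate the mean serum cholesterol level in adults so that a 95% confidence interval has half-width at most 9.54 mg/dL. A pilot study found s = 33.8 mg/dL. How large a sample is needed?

For a mean, the margin of error is E = z·σ/√n, so n = (zσ/E)².
At 95% confidence, z = 1.960.
n = (1.960 × 33.8 / 9.54)² = 48.22
Round up: n = 49.

n = 49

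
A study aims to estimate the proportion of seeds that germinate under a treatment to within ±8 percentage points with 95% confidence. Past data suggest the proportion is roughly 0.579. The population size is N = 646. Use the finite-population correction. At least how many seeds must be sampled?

120

For a proportion with margin E = 0.08 at 95% confidence, z = 1.960.
n = p̂(1−p̂)(z/E)² = 0.579 × 0.421 × (1.960/0.08)² = 146.32 — call this n₀.
Finite-population correction with N = 646: n = n₀ / (1 + (n₀−1)/N) = 146.32 / 1.225 = 119.44
Round up: n = 120.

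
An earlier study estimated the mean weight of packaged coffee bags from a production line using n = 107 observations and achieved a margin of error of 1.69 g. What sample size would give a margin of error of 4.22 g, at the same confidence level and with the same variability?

Margin of error scales as 1/√n, so n₂ = n₁·(E₁/E₂)².
n₂ = 107 × (1.69/4.22)² = 107 × 0.1604 = 17.16
Round up: n₂ = 18.

n = 18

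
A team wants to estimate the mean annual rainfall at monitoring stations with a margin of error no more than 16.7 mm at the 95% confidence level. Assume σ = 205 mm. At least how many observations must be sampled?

579

For a mean, the margin of error is E = z·σ/√n, so n = (zσ/E)².
At 95% confidence, z = 1.960.
n = (1.960 × 205 / 16.7)² = 578.88
Round up: n = 579.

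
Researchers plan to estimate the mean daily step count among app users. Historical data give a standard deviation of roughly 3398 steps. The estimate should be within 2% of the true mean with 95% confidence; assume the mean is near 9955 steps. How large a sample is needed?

For a mean, the margin of error is E = z·σ/√n, so n = (zσ/E)².
At 95% confidence, z = 1.960.
E = 2% of 9955 = 199.1 steps.
n = (1.960 × 3398 / 199.1)² = 1118.96
Round up: n = 1119.

n = 1119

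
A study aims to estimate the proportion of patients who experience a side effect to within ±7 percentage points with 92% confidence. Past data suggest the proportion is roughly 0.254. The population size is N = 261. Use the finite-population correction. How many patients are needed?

82

For a proportion with margin E = 0.07 at 92% confidence, z = 1.751.
n = p̂(1−p̂)(z/E)² = 0.254 × 0.746 × (1.751/0.07)² = 118.56 — call this n₀.
Finite-population correction with N = 261: n = n₀ / (1 + (n₀−1)/N) = 118.56 / 1.45 = 81.77
Round up: n = 82.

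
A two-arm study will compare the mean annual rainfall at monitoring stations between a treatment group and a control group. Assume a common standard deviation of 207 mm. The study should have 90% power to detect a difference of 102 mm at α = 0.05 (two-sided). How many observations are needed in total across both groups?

For two equal groups, n per group = 2·((z_{α/2} + z_β)·σ/δ)².
z_{α/2} = 1.960; z_β = 1.282 (power 90%).
n = 2 × (3.242 × 207 / 102)² = 2 × 43.29 = 86.58
Round up: n = 87 per group.
Total across both groups: 2 × 87 = 174.

174 total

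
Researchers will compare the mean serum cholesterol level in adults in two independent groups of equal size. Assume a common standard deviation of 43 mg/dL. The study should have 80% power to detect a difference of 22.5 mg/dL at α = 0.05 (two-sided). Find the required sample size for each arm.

For two equal groups, n per group = 2·((z_{α/2} + z_β)·σ/δ)².
z_{α/2} = 1.960; z_β = 0.842 (power 80%).
n = 2 × (2.802 × 43 / 22.5)² = 2 × 28.68 = 57.36
Round up: n = 58 per group.

58 per group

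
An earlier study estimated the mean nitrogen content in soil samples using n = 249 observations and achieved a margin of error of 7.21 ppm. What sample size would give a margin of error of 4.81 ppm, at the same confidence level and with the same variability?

Margin of error scales as 1/√n, so n₂ = n₁·(E₁/E₂)².
n₂ = 249 × (7.21/4.81)² = 249 × 2.247 = 559.50
Round up: n₂ = 560.

560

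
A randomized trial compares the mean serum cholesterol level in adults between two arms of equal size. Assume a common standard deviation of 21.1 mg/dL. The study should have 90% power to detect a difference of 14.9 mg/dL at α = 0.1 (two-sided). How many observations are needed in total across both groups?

70 total

For two equal groups, n per group = 2·((z_{α/2} + z_β)·σ/δ)².
z_{α/2} = 1.645; z_β = 1.282 (power 90%).
n = 2 × (2.927 × 21.1 / 14.9)² = 2 × 17.18 = 34.36
Round up: n = 35 per group.
Total across both groups: 2 × 35 = 70.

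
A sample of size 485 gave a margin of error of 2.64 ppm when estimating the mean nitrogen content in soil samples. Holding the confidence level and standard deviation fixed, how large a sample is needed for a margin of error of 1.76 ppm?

n = 1092

Margin of error scales as 1/√n, so n₂ = n₁·(E₁/E₂)².
n₂ = 485 × (2.64/1.76)² = 485 × 2.25 = 1091.25
Round up: n₂ = 1092.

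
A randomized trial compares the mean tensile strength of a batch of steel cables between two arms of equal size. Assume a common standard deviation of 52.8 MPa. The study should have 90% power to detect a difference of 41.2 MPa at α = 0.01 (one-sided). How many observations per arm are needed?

43 per group

For two equal groups, n per group = 2·((z_α + z_β)·σ/δ)².
z_α = 2.326; z_β = 1.282 (power 90%).
n = 2 × (3.608 × 52.8 / 41.2)² = 2 × 21.38 = 42.76
Round up: n = 43 per group.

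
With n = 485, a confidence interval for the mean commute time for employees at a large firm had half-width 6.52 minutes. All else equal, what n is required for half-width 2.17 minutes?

4379

Margin of error scales as 1/√n, so n₂ = n₁·(E₁/E₂)².
n₂ = 485 × (6.52/2.17)² = 485 × 9.028 = 4378.58
Round up: n₂ = 4379.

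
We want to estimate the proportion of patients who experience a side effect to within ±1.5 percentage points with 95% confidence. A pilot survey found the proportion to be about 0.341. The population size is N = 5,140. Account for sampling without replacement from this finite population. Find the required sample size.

n = 2198

For a proportion with margin E = 0.015 at 95% confidence, z = 1.960.
n = p̂(1−p̂)(z/E)² = 0.341 × 0.659 × (1.960/0.015)² = 3836.80 — call this n₀.
Finite-population correction with N = 5,140: n = n₀ / (1 + (n₀−1)/N) = 3836.80 / 1.746 = 2197.48
Round up: n = 2198.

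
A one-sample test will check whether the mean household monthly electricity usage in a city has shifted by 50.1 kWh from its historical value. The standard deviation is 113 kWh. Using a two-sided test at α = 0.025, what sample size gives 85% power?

55

For a one-sample z-test, n = ((z_{α/2} + z_β)·σ/δ)².
z_{α/2} = 2.241 (two-sided α = 0.025); z_β = 1.036 (power 85% → β = 0.15).
n = (3.277 × 113 / 50.1)² = 54.63
Round up: n = 55.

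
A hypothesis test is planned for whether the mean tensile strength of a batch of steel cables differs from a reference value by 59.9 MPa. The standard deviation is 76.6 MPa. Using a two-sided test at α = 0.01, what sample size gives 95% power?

For a one-sample z-test, n = ((z_{α/2} + z_β)·σ/δ)².
z_{α/2} = 2.576 (two-sided α = 0.01); z_β = 1.645 (power 95% → β = 0.05).
n = (4.221 × 76.6 / 59.9)² = 29.14
Round up: n = 30.

n = 30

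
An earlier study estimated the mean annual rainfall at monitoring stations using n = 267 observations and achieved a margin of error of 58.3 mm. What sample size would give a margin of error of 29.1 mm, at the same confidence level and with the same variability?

Margin of error scales as 1/√n, so n₂ = n₁·(E₁/E₂)².
n₂ = 267 × (58.3/29.1)² = 267 × 4.014 = 1071.74
Round up: n₂ = 1072.

1072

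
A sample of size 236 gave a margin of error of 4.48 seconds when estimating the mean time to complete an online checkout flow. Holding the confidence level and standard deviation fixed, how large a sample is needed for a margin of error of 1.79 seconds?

n = 1479

Margin of error scales as 1/√n, so n₂ = n₁·(E₁/E₂)².
n₂ = 236 × (4.48/1.79)² = 236 × 6.264 = 1478.30
Round up: n₂ = 1479.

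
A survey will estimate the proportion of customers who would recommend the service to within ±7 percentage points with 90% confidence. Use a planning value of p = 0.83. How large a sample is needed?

78

For a proportion with margin E = 0.07 at 90% confidence, z = 1.645.
n = p̂(1−p̂)(z/E)² = 0.83 × 0.17 × (1.645/0.07)² = 77.92
Round up: n = 78.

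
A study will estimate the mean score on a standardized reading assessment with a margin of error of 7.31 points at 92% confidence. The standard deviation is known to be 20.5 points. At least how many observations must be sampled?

n = 25

For a mean, the margin of error is E = z·σ/√n, so n = (zσ/E)².
At 92% confidence, z = 1.751.
n = (1.751 × 20.5 / 7.31)² = 24.11
Round up: n = 25.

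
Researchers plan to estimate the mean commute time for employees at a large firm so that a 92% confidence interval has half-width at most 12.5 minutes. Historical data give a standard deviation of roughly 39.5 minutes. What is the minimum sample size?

For a mean, the margin of error is E = z·σ/√n, so n = (zσ/E)².
At 92% confidence, z = 1.751.
n = (1.751 × 39.5 / 12.5)² = 30.62
Round up: n = 31.

n = 31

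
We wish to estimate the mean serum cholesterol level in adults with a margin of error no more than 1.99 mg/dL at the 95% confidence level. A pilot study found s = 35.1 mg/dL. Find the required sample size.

For a mean, the margin of error is E = z·σ/√n, so n = (zσ/E)².
At 95% confidence, z = 1.960.
n = (1.960 × 35.1 / 1.99)² = 1195.14
Round up: n = 1196.

1196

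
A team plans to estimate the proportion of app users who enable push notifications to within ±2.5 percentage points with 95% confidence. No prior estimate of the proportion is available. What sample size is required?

1537

For a proportion with margin E = 0.025 at 95% confidence, z = 1.960.
With no prior estimate, use p = 0.5, which maximizes p(1−p) at 0.25.
n = 0.25 × (z/E)² = 0.25 × (1.960/0.025)² = 1536.64
Round up: n = 1537.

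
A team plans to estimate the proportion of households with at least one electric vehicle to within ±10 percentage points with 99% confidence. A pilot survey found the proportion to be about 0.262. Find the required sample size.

129

For a proportion with margin E = 0.1 at 99% confidence, z = 2.576.
n = p̂(1−p̂)(z/E)² = 0.262 × 0.738 × (2.576/0.1)² = 128.31
Round up: n = 129.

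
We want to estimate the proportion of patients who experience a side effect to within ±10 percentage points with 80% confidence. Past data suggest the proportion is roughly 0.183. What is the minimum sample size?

25

For a proportion with margin E = 0.1 at 80% confidence, z = 1.282.
n = p̂(1−p̂)(z/E)² = 0.183 × 0.817 × (1.282/0.1)² = 24.57
Round up: n = 25.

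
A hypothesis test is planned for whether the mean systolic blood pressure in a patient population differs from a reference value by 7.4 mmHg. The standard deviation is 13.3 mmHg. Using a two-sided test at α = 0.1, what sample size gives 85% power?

For a one-sample z-test, n = ((z_{α/2} + z_β)·σ/δ)².
z_{α/2} = 1.645 (two-sided α = 0.1); z_β = 1.036 (power 85% → β = 0.15).
n = (2.681 × 13.3 / 7.4)² = 23.22
Round up: n = 24.

24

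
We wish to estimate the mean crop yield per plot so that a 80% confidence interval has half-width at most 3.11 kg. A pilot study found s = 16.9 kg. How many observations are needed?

n = 49

For a mean, the margin of error is E = z·σ/√n, so n = (zσ/E)².
At 80% confidence, z = 1.282.
n = (1.282 × 16.9 / 3.11)² = 48.53
Round up: n = 49.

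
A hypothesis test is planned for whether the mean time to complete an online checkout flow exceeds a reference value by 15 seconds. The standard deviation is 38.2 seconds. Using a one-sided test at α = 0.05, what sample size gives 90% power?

For a one-sample z-test, n = ((z_α + z_β)·σ/δ)².
z_α = 1.645 (one-sided α = 0.05); z_β = 1.282 (power 90% → β = 0.1).
n = (2.927 × 38.2 / 15)² = 55.56
Round up: n = 56.

56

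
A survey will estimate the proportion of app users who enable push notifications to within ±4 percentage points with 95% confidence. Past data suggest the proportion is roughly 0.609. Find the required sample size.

For a proportion with margin E = 0.04 at 95% confidence, z = 1.960.
n = p̂(1−p̂)(z/E)² = 0.609 × 0.391 × (1.960/0.04)² = 571.72
Round up: n = 572.

572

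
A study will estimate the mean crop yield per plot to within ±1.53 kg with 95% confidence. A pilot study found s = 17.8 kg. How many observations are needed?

n = 520

For a mean, the margin of error is E = z·σ/√n, so n = (zσ/E)².
At 95% confidence, z = 1.960.
n = (1.960 × 17.8 / 1.53)² = 519.96
Round up: n = 520.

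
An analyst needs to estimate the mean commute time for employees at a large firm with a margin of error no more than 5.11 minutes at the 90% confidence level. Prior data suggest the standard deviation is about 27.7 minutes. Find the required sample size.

80

For a mean, the margin of error is E = z·σ/√n, so n = (zσ/E)².
At 90% confidence, z = 1.645.
n = (1.645 × 27.7 / 5.11)² = 79.52
Round up: n = 80.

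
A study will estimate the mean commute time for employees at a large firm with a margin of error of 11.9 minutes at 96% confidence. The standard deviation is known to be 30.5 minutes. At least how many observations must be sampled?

For a mean, the margin of error is E = z·σ/√n, so n = (zσ/E)².
At 96% confidence, z = 2.054.
n = (2.054 × 30.5 / 11.9)² = 27.71
Round up: n = 28.

28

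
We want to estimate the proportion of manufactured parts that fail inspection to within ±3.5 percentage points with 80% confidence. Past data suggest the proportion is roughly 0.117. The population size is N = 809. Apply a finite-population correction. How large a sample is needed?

For a proportion with margin E = 0.035 at 80% confidence, z = 1.282.
n = p̂(1−p̂)(z/E)² = 0.117 × 0.883 × (1.282/0.035)² = 138.61 — call this n₀.
Finite-population correction with N = 809: n = n₀ / (1 + (n₀−1)/N) = 138.61 / 1.17 = 118.47
Round up: n = 119.

119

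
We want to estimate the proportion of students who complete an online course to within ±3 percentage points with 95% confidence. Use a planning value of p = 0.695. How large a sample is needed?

For a proportion with margin E = 0.03 at 95% confidence, z = 1.960.
n = p̂(1−p̂)(z/E)² = 0.695 × 0.305 × (1.960/0.03)² = 904.80
Round up: n = 905.

905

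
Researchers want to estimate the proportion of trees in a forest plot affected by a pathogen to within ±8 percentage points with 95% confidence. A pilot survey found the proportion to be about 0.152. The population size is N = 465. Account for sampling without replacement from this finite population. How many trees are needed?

n = 67

For a proportion with margin E = 0.08 at 95% confidence, z = 1.960.
n = p̂(1−p̂)(z/E)² = 0.152 × 0.848 × (1.960/0.08)² = 77.37 — call this n₀.
Finite-population correction with N = 465: n = n₀ / (1 + (n₀−1)/N) = 77.37 / 1.164 = 66.47
Round up: n = 67.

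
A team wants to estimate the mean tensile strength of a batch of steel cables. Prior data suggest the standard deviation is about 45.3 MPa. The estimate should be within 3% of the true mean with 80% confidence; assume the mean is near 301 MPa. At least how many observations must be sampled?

For a mean, the margin of error is E = z·σ/√n, so n = (zσ/E)².
At 80% confidence, z = 1.282.
E = 3% of 301 = 9.03 MPa.
n = (1.282 × 45.3 / 9.03)² = 41.36
Round up: n = 42.

n = 42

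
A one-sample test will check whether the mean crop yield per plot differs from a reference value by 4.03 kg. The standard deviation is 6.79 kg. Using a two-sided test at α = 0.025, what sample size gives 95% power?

n = 43

For a one-sample z-test, n = ((z_{α/2} + z_β)·σ/δ)².
z_{α/2} = 2.241 (two-sided α = 0.025); z_β = 1.645 (power 95% → β = 0.05).
n = (3.886 × 6.79 / 4.03)² = 42.87
Round up: n = 43.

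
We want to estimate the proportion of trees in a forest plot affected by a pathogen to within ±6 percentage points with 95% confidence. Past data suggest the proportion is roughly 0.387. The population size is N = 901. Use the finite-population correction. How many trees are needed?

198

For a proportion with margin E = 0.06 at 95% confidence, z = 1.960.
n = p̂(1−p̂)(z/E)² = 0.387 × 0.613 × (1.960/0.06)² = 253.15 — call this n₀.
Finite-population correction with N = 901: n = n₀ / (1 + (n₀−1)/N) = 253.15 / 1.28 = 197.77
Round up: n = 198.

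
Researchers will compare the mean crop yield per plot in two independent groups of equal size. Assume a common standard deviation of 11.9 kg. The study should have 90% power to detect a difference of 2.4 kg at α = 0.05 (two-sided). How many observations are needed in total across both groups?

For two equal groups, n per group = 2·((z_{α/2} + z_β)·σ/δ)².
z_{α/2} = 1.960; z_β = 1.282 (power 90%).
n = 2 × (3.242 × 11.9 / 2.4)² = 2 × 258.40 = 516.80
Round up: n = 517 per group.
Total across both groups: 2 × 517 = 1034.

1034 total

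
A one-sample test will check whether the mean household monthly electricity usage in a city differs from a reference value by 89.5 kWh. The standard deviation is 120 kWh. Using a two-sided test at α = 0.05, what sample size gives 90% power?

19

For a one-sample z-test, n = ((z_{α/2} + z_β)·σ/δ)².
z_{α/2} = 1.960 (two-sided α = 0.05); z_β = 1.282 (power 90% → β = 0.1).
n = (3.242 × 120 / 89.5)² = 18.89
Round up: n = 19.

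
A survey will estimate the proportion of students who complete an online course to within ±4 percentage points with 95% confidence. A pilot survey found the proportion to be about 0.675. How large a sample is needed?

n = 527

For a proportion with margin E = 0.04 at 95% confidence, z = 1.960.
n = p̂(1−p̂)(z/E)² = 0.675 × 0.325 × (1.960/0.04)² = 526.72
Round up: n = 527.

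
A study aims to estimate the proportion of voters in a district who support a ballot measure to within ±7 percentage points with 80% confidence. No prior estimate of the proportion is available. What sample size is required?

84

For a proportion with margin E = 0.07 at 80% confidence, z = 1.282.
With no prior estimate, use p = 0.5, which maximizes p(1−p) at 0.25.
n = 0.25 × (z/E)² = 0.25 × (1.282/0.07)² = 83.85
Round up: n = 84.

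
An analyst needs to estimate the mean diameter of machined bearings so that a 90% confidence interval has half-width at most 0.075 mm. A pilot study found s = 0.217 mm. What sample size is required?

n = 23

For a mean, the margin of error is E = z·σ/√n, so n = (zσ/E)².
At 90% confidence, z = 1.645.
n = (1.645 × 0.217 / 0.075)² = 22.65
Round up: n = 23.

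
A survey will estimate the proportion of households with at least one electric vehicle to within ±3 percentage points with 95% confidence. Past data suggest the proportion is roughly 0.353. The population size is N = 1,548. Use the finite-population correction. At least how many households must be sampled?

599

For a proportion with margin E = 0.03 at 95% confidence, z = 1.960.
n = p̂(1−p̂)(z/E)² = 0.353 × 0.647 × (1.960/0.03)² = 974.87 — call this n₀.
Finite-population correction with N = 1,548: n = n₀ / (1 + (n₀−1)/N) = 974.87 / 1.629 = 598.45
Round up: n = 599.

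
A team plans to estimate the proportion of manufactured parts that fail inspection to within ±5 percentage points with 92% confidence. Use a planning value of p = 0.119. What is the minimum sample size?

129

For a proportion with margin E = 0.05 at 92% confidence, z = 1.751.
n = p̂(1−p̂)(z/E)² = 0.119 × 0.881 × (1.751/0.05)² = 128.57
Round up: n = 129.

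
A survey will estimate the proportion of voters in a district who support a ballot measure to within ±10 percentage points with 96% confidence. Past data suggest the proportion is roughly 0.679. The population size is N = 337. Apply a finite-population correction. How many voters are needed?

73

For a proportion with margin E = 0.1 at 96% confidence, z = 2.054.
n = p̂(1−p̂)(z/E)² = 0.679 × 0.321 × (2.054/0.1)² = 91.96 — call this n₀.
Finite-population correction with N = 337: n = n₀ / (1 + (n₀−1)/N) = 91.96 / 1.27 = 72.41
Round up: n = 73.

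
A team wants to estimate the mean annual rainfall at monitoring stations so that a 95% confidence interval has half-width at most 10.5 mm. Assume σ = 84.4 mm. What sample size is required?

n = 249

For a mean, the margin of error is E = z·σ/√n, so n = (zσ/E)².
At 95% confidence, z = 1.960.
n = (1.960 × 84.4 / 10.5)² = 248.21
Round up: n = 249.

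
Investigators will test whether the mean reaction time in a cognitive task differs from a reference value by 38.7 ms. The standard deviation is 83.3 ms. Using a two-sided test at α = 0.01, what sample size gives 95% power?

For a one-sample z-test, n = ((z_{α/2} + z_β)·σ/δ)².
z_{α/2} = 2.576 (two-sided α = 0.01); z_β = 1.645 (power 95% → β = 0.05).
n = (4.221 × 83.3 / 38.7)² = 82.55
Round up: n = 83.

83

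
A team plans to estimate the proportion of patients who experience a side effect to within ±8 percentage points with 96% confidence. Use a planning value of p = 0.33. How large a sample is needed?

For a proportion with margin E = 0.08 at 96% confidence, z = 2.054.
n = p̂(1−p̂)(z/E)² = 0.33 × 0.67 × (2.054/0.08)² = 145.75
Round up: n = 146.

146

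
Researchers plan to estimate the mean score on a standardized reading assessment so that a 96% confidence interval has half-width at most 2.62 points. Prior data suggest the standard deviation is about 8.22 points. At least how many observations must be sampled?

For a mean, the margin of error is E = z·σ/√n, so n = (zσ/E)².
At 96% confidence, z = 2.054.
n = (2.054 × 8.22 / 2.62)² = 41.53
Round up: n = 42.

42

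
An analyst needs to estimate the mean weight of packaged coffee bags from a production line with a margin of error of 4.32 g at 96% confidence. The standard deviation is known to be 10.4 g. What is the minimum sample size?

For a mean, the margin of error is E = z·σ/√n, so n = (zσ/E)².
At 96% confidence, z = 2.054.
n = (2.054 × 10.4 / 4.32)² = 24.45
Round up: n = 25.

25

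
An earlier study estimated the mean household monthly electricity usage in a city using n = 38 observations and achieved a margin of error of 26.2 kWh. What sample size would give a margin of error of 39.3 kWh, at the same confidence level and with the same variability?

Margin of error scales as 1/√n, so n₂ = n₁·(E₁/E₂)².
n₂ = 38 × (26.2/39.3)² = 38 × 0.4444 = 16.89
Round up: n₂ = 17.

17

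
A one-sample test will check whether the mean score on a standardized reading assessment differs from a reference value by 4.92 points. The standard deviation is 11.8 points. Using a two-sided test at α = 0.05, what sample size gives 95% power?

75

For a one-sample z-test, n = ((z_{α/2} + z_β)·σ/δ)².
z_{α/2} = 1.960 (two-sided α = 0.05); z_β = 1.645 (power 95% → β = 0.05).
n = (3.605 × 11.8 / 4.92)² = 74.76
Round up: n = 75.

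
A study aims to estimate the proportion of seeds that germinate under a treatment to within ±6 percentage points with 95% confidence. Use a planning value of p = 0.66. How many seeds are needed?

For a proportion with margin E = 0.06 at 95% confidence, z = 1.960.
n = p̂(1−p̂)(z/E)² = 0.66 × 0.34 × (1.960/0.06)² = 239.46
Round up: n = 240.

240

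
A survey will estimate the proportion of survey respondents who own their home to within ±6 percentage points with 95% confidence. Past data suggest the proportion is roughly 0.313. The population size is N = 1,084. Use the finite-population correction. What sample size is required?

190

For a proportion with margin E = 0.06 at 95% confidence, z = 1.960.
n = p̂(1−p̂)(z/E)² = 0.313 × 0.687 × (1.960/0.06)² = 229.46 — call this n₀.
Finite-population correction with N = 1,084: n = n₀ / (1 + (n₀−1)/N) = 229.46 / 1.211 = 189.48
Round up: n = 190.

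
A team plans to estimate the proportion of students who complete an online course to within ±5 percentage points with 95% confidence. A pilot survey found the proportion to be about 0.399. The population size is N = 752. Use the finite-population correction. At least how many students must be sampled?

248

For a proportion with margin E = 0.05 at 95% confidence, z = 1.960.
n = p̂(1−p̂)(z/E)² = 0.399 × 0.601 × (1.960/0.05)² = 368.48 — call this n₀.
Finite-population correction with N = 752: n = n₀ / (1 + (n₀−1)/N) = 368.48 / 1.489 = 247.47
Round up: n = 248.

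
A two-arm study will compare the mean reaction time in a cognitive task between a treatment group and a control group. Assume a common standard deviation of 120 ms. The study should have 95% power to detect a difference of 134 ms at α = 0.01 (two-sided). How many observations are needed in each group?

For two equal groups, n per group = 2·((z_{α/2} + z_β)·σ/δ)².
z_{α/2} = 2.576; z_β = 1.645 (power 95%).
n = 2 × (4.221 × 120 / 134)² = 2 × 14.29 = 28.58
Round up: n = 29 per group.

29 per group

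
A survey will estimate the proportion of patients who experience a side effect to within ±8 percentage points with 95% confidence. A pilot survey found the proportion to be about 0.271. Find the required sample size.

For a proportion with margin E = 0.08 at 95% confidence, z = 1.960.
n = p̂(1−p̂)(z/E)² = 0.271 × 0.729 × (1.960/0.08)² = 118.58
Round up: n = 119.

119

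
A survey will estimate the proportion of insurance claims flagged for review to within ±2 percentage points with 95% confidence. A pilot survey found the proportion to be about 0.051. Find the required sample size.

For a proportion with margin E = 0.02 at 95% confidence, z = 1.960.
n = p̂(1−p̂)(z/E)² = 0.051 × 0.949 × (1.960/0.02)² = 464.82
Round up: n = 465.

465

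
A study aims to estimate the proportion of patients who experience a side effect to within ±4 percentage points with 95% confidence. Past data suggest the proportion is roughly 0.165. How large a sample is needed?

For a proportion with margin E = 0.04 at 95% confidence, z = 1.960.
n = p̂(1−p̂)(z/E)² = 0.165 × 0.835 × (1.960/0.04)² = 330.80
Round up: n = 331.

n = 331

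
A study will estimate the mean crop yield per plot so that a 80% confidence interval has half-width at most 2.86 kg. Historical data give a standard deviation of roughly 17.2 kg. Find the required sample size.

n = 60

For a mean, the margin of error is E = z·σ/√n, so n = (zσ/E)².
At 80% confidence, z = 1.282.
n = (1.282 × 17.2 / 2.86)² = 59.44
Round up: n = 60.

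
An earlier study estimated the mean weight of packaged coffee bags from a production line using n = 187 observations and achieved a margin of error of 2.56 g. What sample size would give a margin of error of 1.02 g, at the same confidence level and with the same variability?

n = 1178

Margin of error scales as 1/√n, so n₂ = n₁·(E₁/E₂)².
n₂ = 187 × (2.56/1.02)² = 187 × 6.299 = 1177.91
Round up: n₂ = 1178.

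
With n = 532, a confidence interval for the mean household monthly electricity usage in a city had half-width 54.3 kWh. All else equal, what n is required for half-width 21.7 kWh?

n = 3332

Margin of error scales as 1/√n, so n₂ = n₁·(E₁/E₂)².
n₂ = 532 × (54.3/21.7)² = 532 × 6.262 = 3331.38
Round up: n₂ = 3332.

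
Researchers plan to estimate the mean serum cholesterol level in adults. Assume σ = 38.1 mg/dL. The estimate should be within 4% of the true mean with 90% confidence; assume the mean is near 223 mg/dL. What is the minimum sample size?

n = 50

For a mean, the margin of error is E = z·σ/√n, so n = (zσ/E)².
At 90% confidence, z = 1.645.
E = 4% of 223 = 8.92 mg/dL.
n = (1.645 × 38.1 / 8.92)² = 49.37
Round up: n = 50.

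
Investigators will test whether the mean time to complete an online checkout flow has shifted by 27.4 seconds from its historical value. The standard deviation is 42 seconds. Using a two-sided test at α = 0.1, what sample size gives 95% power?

For a one-sample z-test, n = ((z_{α/2} + z_β)·σ/δ)².
z_{α/2} = 1.645 (two-sided α = 0.1); z_β = 1.645 (power 95% → β = 0.05).
n = (3.290 × 42 / 27.4)² = 25.43
Round up: n = 26.

n = 26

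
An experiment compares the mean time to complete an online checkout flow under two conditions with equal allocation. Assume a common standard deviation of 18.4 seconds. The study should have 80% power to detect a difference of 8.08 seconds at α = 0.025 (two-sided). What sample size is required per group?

99 per group

For two equal groups, n per group = 2·((z_{α/2} + z_β)·σ/δ)².
z_{α/2} = 2.241; z_β = 0.842 (power 80%).
n = 2 × (3.083 × 18.4 / 8.08)² = 2 × 49.29 = 98.58
Round up: n = 99 per group.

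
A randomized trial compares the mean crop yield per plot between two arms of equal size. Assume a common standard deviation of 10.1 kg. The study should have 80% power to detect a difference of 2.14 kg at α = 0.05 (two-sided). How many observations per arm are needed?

350 per group

For two equal groups, n per group = 2·((z_{α/2} + z_β)·σ/δ)².
z_{α/2} = 1.960; z_β = 0.842 (power 80%).
n = 2 × (2.802 × 10.1 / 2.14)² = 2 × 174.88 = 349.76
Round up: n = 350 per group.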